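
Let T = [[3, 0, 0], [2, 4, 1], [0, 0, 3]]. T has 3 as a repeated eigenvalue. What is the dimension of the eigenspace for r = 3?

2

T − 3I = [[0, 0, 0], [2, 1, 1], [0, 0, 0]].
This matrix has rank 1, so its null space has dimension 3 − 1 = 2.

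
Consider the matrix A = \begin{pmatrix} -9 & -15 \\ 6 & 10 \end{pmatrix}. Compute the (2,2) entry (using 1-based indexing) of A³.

Characteristic polynomial: t^2 - t = t(t - 1), so the eigenvalues are 0, 1.
t=1: eigenvector (3, -2).
t=0: eigenvector (5, -3).
P = [[3, 5], [-2, -3]], D = diag(1, 0), P⁻¹ = [[-3, -5], [2, 3]].
A³ = P·diag(1, 0)·P⁻¹ = [[-9, -15], [6, 10]].
The requested entry is 10.

10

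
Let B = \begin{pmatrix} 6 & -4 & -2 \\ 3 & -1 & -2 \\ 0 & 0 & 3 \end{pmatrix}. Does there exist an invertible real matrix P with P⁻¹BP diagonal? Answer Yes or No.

Characteristic polynomial: p(λ) = λ^3 - 8λ^2 + 21λ - 18 = (λ - 3)^2(λ - 2).
λ = 3 has algebraic multiplicity 2; rank(B − 3I) = 1, so geometric multiplicity = 2.
Every eigenvalue has geometric = algebraic multiplicity, so B is diagonalizable.

Yes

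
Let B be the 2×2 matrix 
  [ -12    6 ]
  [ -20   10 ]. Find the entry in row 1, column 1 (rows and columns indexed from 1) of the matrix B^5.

Characteristic polynomial: t^2 + 2t = t(t + 2), so the eigenvalues are -2, 0.
t=0: eigenvector (1, 2).
t=-2: eigenvector (-3, -5).
P = [[1, -3], [2, -5]], D = diag(0, -2), P⁻¹ = [[-5, 3], [-2, 1]].
B⁵ = P·diag(0, -32)·P⁻¹ = [[-192, 96], [-320, 160]].
The requested entry is -192.

-192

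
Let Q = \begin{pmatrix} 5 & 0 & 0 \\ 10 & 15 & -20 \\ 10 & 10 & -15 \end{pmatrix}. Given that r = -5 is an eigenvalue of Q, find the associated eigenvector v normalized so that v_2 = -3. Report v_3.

Q + 5I = [[10, 0, 0], [10, 20, -20], [10, 10, -10]].
Solving (Q + 5I)v = 0 gives the eigenspace spanned by (0, -3, -3).
With v_2 = -3, v = (0, -3, -3), so v_3 = -3.

-3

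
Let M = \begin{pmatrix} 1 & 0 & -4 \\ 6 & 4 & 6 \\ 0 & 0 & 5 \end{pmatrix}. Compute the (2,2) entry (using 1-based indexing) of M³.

Characteristic polynomial: μ^3 - 10μ^2 + 29μ - 20 = (μ - 5)(μ - 4)(μ - 1), so the eigenvalues are 1, 4, 5.
μ=1: eigenvector (1, -2, 0).
μ=4: eigenvector (0, 1, 0).
μ=5: eigenvector (-1, 0, 1).
P = [[1, 0, -1], [-2, 1, 0], [0, 0, 1]], D = diag(1, 4, 5), P⁻¹ = [[1, 0, 1], [2, 1, 2], [0, 0, 1]].
M³ = P·diag(1, 64, 125)·P⁻¹ = [[1, 0, -124], [126, 64, 126], [0, 0, 125]].
The requested entry is 64.

64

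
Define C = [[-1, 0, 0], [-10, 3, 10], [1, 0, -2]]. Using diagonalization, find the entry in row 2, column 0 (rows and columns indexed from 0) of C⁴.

-15

Characteristic polynomial: s^3 - 7s - 6 = (s - 3)(s + 1)(s + 2), so the eigenvalues are -2, -1, 3.
s=-1: eigenvector (1, 0, 1).
s=3: eigenvector (0, 1, 0).
s=-2: eigenvector (0, -2, 1).
P = [[1, 0, 0], [0, 1, -2], [1, 0, 1]], D = diag(-1, 3, -2), P⁻¹ = [[1, 0, 0], [-2, 1, 2], [-1, 0, 1]].
C⁴ = P·diag(1, 81, 16)·P⁻¹ = [[1, 0, 0], [-130, 81, 130], [-15, 0, 16]].
The requested entry is -15.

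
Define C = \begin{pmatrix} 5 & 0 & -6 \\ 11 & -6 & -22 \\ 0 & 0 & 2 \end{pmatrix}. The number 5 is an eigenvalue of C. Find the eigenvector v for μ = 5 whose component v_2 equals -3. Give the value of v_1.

C − 5I = [[0, 0, -6], [11, -11, -22], [0, 0, -3]].
Solving (C − 5I)v = 0 gives the eigenspace spanned by (-3, -3, 0).
With v_2 = -3, v = (-3, -3, 0), so v_1 = -3.

-3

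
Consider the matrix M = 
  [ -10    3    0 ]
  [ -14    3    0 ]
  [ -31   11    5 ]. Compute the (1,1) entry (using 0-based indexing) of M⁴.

-969

Characteristic polynomial: λ^3 + 2λ^2 - 23λ - 60 = (λ - 5)(λ + 3)(λ + 4), so the eigenvalues are -4, -3, 5.
λ=-4: eigenvector (1, 2, 1).
λ=-3: eigenvector (3, 7, 2).
λ=5: eigenvector (0, 0, 1).
P = [[1, 3, 0], [2, 7, 0], [1, 2, 1]], D = diag(-4, -3, 5), P⁻¹ = [[7, -3, 0], [-2, 1, 0], [-3, 1, 1]].
M⁴ = P·diag(256, 81, 625)·P⁻¹ = [[1306, -525, 0], [2450, -969, 0], [-407, 19, 625]].
The requested entry is -969.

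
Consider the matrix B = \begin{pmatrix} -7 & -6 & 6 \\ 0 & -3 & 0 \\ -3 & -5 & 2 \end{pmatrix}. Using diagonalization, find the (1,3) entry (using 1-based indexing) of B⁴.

-510

Characteristic polynomial: s^3 + 8s^2 + 19s + 12 = (s + 1)(s + 3)(s + 4), so the eigenvalues are -4, -3, -1.
s=-1: eigenvector (1, 0, 1).
s=-3: eigenvector (0, 1, 1).
s=-4: eigenvector (-2, 0, -1).
P = [[1, 0, -2], [0, 1, 0], [1, 1, -1]], D = diag(-1, -3, -4), P⁻¹ = [[-1, -2, 2], [0, 1, 0], [-1, -1, 1]].
B⁴ = P·diag(1, 81, 256)·P⁻¹ = [[511, 510, -510], [0, 81, 0], [255, 335, -254]].
The requested entry is -510.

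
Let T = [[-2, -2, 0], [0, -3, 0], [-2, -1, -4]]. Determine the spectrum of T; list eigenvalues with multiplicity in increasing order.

-4, -3, -2

Characteristic polynomial: p(r) = r^3 + 9r^2 + 26r + 24 = (r + 2)(r + 3)(r + 4).
Roots (with multiplicity): -4, -3, -2.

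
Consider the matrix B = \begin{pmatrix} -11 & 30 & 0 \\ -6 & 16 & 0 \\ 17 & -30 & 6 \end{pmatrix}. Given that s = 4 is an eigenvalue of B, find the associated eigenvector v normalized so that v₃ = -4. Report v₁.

B − 4I = [[-15, 30, 0], [-6, 12, 0], [17, -30, 2]].
Solving (B − 4I)v = 0 gives the eigenspace spanned by (4, 2, -4).
With v₃ = -4, v = (4, 2, -4), so v₁ = 4.

4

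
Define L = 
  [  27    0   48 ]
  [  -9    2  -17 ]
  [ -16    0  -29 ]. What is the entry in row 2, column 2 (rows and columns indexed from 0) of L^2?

73

Characteristic polynomial: s^3 - 19s + 30 = (s - 3)(s - 2)(s + 5), so the eigenvalues are -5, 2, 3.
s=2: eigenvector (0, 1, 0).
s=-5: eigenvector (-3, 1, 2).
s=3: eigenvector (-2, 1, 1).
P = [[0, -3, -2], [1, 1, 1], [0, 2, 1]], D = diag(2, -5, 3), P⁻¹ = [[1, 1, 1], [1, 0, 2], [-2, 0, -3]].
L² = P·diag(4, 25, 9)·P⁻¹ = [[-39, 0, -96], [11, 4, 27], [32, 0, 73]].
The requested entry is 73.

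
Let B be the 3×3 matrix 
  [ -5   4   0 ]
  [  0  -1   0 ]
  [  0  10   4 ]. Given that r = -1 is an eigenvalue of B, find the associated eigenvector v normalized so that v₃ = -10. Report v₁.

B + 1I = [[-4, 4, 0], [0, 0, 0], [0, 10, 5]].
Solving (B + 1I)v = 0 gives the eigenspace spanned by (5, 5, -10).
With v₃ = -10, v = (5, 5, -10), so v₁ = 5.

5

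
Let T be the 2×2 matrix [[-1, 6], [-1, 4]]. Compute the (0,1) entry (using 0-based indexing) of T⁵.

Characteristic polynomial: r^2 - 3r + 2 = (r - 2)(r - 1), so the eigenvalues are 1, 2.
r=2: eigenvector (-2, -1).
r=1: eigenvector (3, 1).
P = [[-2, 3], [-1, 1]], D = diag(2, 1), P⁻¹ = [[1, -3], [1, -2]].
T⁵ = P·diag(32, 1)·P⁻¹ = [[-61, 186], [-31, 94]].
The requested entry is 186.

186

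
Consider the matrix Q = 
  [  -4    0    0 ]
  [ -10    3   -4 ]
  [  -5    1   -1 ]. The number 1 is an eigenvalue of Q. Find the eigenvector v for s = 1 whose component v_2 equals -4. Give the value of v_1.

0

Q − 1I = [[-5, 0, 0], [-10, 2, -4], [-5, 1, -2]].
Solving (Q − 1I)v = 0 gives the eigenspace spanned by (0, -4, -2).
With v_2 = -4, v = (0, -4, -2), so v_1 = 0.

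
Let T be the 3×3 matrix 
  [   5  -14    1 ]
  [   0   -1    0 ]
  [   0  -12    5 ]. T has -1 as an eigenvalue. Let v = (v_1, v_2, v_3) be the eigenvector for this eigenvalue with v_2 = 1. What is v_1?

2

T + 1I = [[6, -14, 1], [0, 0, 0], [0, -12, 6]].
Solving (T + 1I)v = 0 gives the eigenspace spanned by (2, 1, 2).
With v_2 = 1, v = (2, 1, 2), so v_1 = 2.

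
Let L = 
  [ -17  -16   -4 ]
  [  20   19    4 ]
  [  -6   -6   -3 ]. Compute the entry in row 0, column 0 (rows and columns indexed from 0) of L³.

-137

Characteristic polynomial: λ^3 + λ^2 - 9λ - 9 = (λ - 3)(λ + 1)(λ + 3), so the eigenvalues are -3, -1, 3.
λ=3: eigenvector (-3, 4, -1).
λ=-1: eigenvector (-1, 1, 0).
λ=-3: eigenvector (2, -2, 1).
P = [[-3, -1, 2], [4, 1, -2], [-1, 0, 1]], D = diag(3, -1, -3), P⁻¹ = [[1, 1, 0], [-2, -1, 2], [1, 1, 1]].
L³ = P·diag(27, -1, -27)·P⁻¹ = [[-137, -136, -52], [164, 163, 52], [-54, -54, -27]].
The requested entry is -137.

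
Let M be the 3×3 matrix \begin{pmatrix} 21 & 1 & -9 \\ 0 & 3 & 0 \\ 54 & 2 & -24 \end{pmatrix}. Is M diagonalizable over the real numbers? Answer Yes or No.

No

Characteristic polynomial: p(λ) = λ^3 - 27λ + 54 = (λ - 3)^2(λ + 6).
λ = 3 has algebraic multiplicity 2; rank(M − 3I) = 2, so geometric multiplicity = 1.
Geometric multiplicity < algebraic multiplicity, so M is not diagonalizable.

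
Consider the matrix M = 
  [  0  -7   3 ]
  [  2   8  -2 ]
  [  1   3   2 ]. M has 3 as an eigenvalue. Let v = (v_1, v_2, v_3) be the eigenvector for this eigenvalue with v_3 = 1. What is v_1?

M − 3I = [[-3, -7, 3], [2, 5, -2], [1, 3, -1]].
Solving (M − 3I)v = 0 gives the eigenspace spanned by (1, 0, 1).
With v_3 = 1, v = (1, 0, 1), so v_1 = 1.

1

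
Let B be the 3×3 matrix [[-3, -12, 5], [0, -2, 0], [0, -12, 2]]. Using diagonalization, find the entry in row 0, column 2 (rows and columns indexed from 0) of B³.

35

Characteristic polynomial: r^3 + 3r^2 - 4r - 12 = (r - 2)(r + 2)(r + 3), so the eigenvalues are -3, -2, 2.
r=-3: eigenvector (1, 0, 0).
r=-2: eigenvector (3, 1, 3).
r=2: eigenvector (1, 0, 1).
P = [[1, 3, 1], [0, 1, 0], [0, 3, 1]], D = diag(-3, -2, 2), P⁻¹ = [[1, 0, -1], [0, 1, 0], [0, -3, 1]].
B³ = P·diag(-27, -8, 8)·P⁻¹ = [[-27, -48, 35], [0, -8, 0], [0, -48, 8]].
The requested entry is 35.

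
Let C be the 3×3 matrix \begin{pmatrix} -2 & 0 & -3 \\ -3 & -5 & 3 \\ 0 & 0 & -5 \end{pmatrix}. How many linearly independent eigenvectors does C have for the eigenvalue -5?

C + 5I = [[3, 0, -3], [-3, 0, 3], [0, 0, 0]].
This matrix has rank 1, so its null space has dimension 3 − 1 = 2.

2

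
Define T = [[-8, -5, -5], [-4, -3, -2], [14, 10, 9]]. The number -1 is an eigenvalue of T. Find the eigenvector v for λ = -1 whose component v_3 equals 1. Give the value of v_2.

T + 1I = [[-7, -5, -5], [-4, -2, -2], [14, 10, 10]].
Solving (T + 1I)v = 0 gives the eigenspace spanned by (0, -1, 1).
With v_3 = 1, v = (0, -1, 1), so v_2 = -1.

-1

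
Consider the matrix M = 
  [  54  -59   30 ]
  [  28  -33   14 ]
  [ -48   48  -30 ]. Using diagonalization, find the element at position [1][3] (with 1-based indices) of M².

Characteristic polynomial: s^3 + 9s^2 + 8s - 60 = (s - 2)(s + 5)(s + 6), so the eigenvalues are -6, -5, 2.
s=-6: eigenvector (1, 0, -2).
s=-5: eigenvector (1, 1, 0).
s=2: eigenvector (4, 2, -3).
P = [[1, 1, 4], [0, 1, 2], [-2, 0, -3]], D = diag(-6, -5, 2), P⁻¹ = [[-3, 3, -2], [-4, 5, -2], [2, -2, 1]].
M² = P·diag(36, 25, 4)·P⁻¹ = [[-176, 201, -106], [-84, 109, -42], [192, -192, 132]].
The requested entry is -106.

-106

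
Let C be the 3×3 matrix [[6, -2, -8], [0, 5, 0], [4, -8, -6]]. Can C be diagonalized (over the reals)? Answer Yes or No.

Characteristic polynomial: p(r) = r^3 - 5r^2 - 4r + 20 = (r - 5)(r - 2)(r + 2).
All 3 eigenvalues are distinct, so C is diagonalizable.

Yes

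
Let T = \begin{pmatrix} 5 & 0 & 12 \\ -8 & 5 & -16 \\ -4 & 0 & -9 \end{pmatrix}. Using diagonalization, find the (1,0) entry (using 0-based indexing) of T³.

Characteristic polynomial: s^3 - s^2 - 17s - 15 = (s - 5)(s + 1)(s + 3), so the eigenvalues are -3, -1, 5.
s=-3: eigenvector (-3, 1, 2).
s=-1: eigenvector (-2, 0, 1).
s=5: eigenvector (0, 1, 0).
P = [[-3, -2, 0], [1, 0, 1], [2, 1, 0]], D = diag(-3, -1, 5), P⁻¹ = [[1, 0, 2], [-2, 0, -3], [-1, 1, -2]].
T³ = P·diag(-27, -1, 125)·P⁻¹ = [[77, 0, 156], [-152, 125, -304], [-52, 0, -105]].
The requested entry is -152.

-152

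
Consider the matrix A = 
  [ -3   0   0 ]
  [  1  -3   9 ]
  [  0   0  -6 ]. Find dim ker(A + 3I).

1

A + 3I = [[0, 0, 0], [1, 0, 9], [0, 0, -3]].
This matrix has rank 2, so its null space has dimension 3 − 2 = 1.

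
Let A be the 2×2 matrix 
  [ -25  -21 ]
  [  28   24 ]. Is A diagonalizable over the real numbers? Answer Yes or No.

Yes

Characteristic polynomial: p(t) = t^2 + t - 12 = (t - 3)(t + 4).
All 2 eigenvalues are distinct, so A is diagonalizable.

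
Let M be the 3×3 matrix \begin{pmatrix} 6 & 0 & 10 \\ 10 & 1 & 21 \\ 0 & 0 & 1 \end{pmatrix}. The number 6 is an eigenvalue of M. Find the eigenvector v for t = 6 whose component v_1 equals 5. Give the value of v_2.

10

M − 6I = [[0, 0, 10], [10, -5, 21], [0, 0, -5]].
Solving (M − 6I)v = 0 gives the eigenspace spanned by (5, 10, 0).
With v_1 = 5, v = (5, 10, 0), so v_2 = 10.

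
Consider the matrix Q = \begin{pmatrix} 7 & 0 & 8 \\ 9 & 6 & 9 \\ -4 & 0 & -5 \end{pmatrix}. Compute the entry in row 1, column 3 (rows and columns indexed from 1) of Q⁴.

160

Characteristic polynomial: λ^3 - 8λ^2 + 9λ + 18 = (λ - 6)(λ - 3)(λ + 1), so the eigenvalues are -1, 3, 6.
λ=3: eigenvector (2, -3, -1).
λ=6: eigenvector (0, 1, 0).
λ=-1: eigenvector (-1, 0, 1).
P = [[2, 0, -1], [-3, 1, 0], [-1, 0, 1]], D = diag(3, 6, -1), P⁻¹ = [[1, 0, 1], [3, 1, 3], [1, 0, 2]].
Q⁴ = P·diag(81, 1296, 1)·P⁻¹ = [[161, 0, 160], [3645, 1296, 3645], [-80, 0, -79]].
The requested entry is 160.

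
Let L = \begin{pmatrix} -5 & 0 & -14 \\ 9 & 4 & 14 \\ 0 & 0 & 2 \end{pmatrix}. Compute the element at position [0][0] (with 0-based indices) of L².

25

Characteristic polynomial: s^3 - s^2 - 22s + 40 = (s - 4)(s - 2)(s + 5), so the eigenvalues are -5, 2, 4.
s=-5: eigenvector (1, -1, 0).
s=4: eigenvector (0, 1, 0).
s=2: eigenvector (-2, 2, 1).
P = [[1, 0, -2], [-1, 1, 2], [0, 0, 1]], D = diag(-5, 4, 2), P⁻¹ = [[1, 0, 2], [1, 1, 0], [0, 0, 1]].
L² = P·diag(25, 16, 4)·P⁻¹ = [[25, 0, 42], [-9, 16, -42], [0, 0, 4]].
The requested entry is 25.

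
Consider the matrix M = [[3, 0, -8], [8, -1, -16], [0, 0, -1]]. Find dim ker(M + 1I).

M + 1I = [[4, 0, -8], [8, 0, -16], [0, 0, 0]].
This matrix has rank 1, so its null space has dimension 3 − 1 = 2.

2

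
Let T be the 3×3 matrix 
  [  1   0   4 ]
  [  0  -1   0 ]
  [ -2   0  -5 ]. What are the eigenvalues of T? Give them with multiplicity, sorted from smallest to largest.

-3, -1, -1

Characteristic polynomial: p(s) = s^3 + 5s^2 + 7s + 3 = (s + 1)^2(s + 3).
Roots (with multiplicity): -3, -1, -1.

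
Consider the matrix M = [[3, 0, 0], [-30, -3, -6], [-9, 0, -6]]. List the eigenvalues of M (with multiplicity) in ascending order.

Characteristic polynomial: p(r) = r^3 + 6r^2 - 9r - 54 = (r - 3)(r + 3)(r + 6).
Roots (with multiplicity): -6, -3, 3.

-6, -3, 3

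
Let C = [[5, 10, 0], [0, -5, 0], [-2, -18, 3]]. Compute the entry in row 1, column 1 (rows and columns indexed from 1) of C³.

125

Characteristic polynomial: μ^3 - 3μ^2 - 25μ + 75 = (μ - 5)(μ - 3)(μ + 5), so the eigenvalues are -5, 3, 5.
μ=3: eigenvector (0, 0, 1).
μ=5: eigenvector (1, 0, -1).
μ=-5: eigenvector (1, -1, -2).
P = [[0, 1, 1], [0, 0, -1], [1, -1, -2]], D = diag(3, 5, -5), P⁻¹ = [[1, -1, 1], [1, 1, 0], [0, -1, 0]].
C³ = P·diag(27, 125, -125)·P⁻¹ = [[125, 250, 0], [0, -125, 0], [-98, -402, 27]].
The requested entry is 125.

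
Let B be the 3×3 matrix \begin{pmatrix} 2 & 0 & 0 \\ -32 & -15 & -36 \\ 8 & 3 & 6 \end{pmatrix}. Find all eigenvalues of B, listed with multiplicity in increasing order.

-6, -3, 2

Characteristic polynomial: p(λ) = λ^3 + 7λ^2 - 36 = (λ - 2)(λ + 3)(λ + 6).
Roots (with multiplicity): -6, -3, 2.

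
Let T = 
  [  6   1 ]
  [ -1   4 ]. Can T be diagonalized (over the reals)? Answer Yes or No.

Characteristic polynomial: p(s) = s^2 - 10s + 25 = (s - 5)^2.
s = 5 has algebraic multiplicity 2; rank(T − 5I) = 1, so geometric multiplicity = 1.
Geometric multiplicity < algebraic multiplicity, so T is not diagonalizable.

No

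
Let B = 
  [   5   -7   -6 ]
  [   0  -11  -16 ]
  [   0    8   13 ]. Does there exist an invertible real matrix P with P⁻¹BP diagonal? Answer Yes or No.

No

Characteristic polynomial: p(s) = s^3 - 7s^2 - 5s + 75 = (s - 5)^2(s + 3).
s = 5 has algebraic multiplicity 2; rank(B − 5I) = 2, so geometric multiplicity = 1.
Geometric multiplicity < algebraic multiplicity, so B is not diagonalizable.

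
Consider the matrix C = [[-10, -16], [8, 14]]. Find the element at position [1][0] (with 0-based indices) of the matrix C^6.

46592

Characteristic polynomial: μ^2 - 4μ - 12 = (μ - 6)(μ + 2), so the eigenvalues are -2, 6.
μ=6: eigenvector (1, -1).
μ=-2: eigenvector (2, -1).
P = [[1, 2], [-1, -1]], D = diag(6, -2), P⁻¹ = [[-1, -2], [1, 1]].
C⁶ = P·diag(46656, 64)·P⁻¹ = [[-46528, -93184], [46592, 93248]].
The requested entry is 46592.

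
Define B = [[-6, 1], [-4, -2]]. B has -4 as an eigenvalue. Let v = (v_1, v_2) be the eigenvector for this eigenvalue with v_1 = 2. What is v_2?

B + 4I = [[-2, 1], [-4, 2]].
Solving (B + 4I)v = 0 gives the eigenspace spanned by (2, 4).
With v_1 = 2, v = (2, 4), so v_2 = 4.

4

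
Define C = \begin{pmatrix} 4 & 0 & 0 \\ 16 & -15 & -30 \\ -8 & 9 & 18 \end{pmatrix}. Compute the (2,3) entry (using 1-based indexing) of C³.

-270

Characteristic polynomial: t^3 - 7t^2 + 12t = t(t - 4)(t - 3), so the eigenvalues are 0, 3, 4.
t=4: eigenvector (1, 4, -2).
t=3: eigenvector (0, -5, 3).
t=0: eigenvector (0, -2, 1).
P = [[1, 0, 0], [4, -5, -2], [-2, 3, 1]], D = diag(4, 3, 0), P⁻¹ = [[1, 0, 0], [0, 1, 2], [2, -3, -5]].
C³ = P·diag(64, 27, 0)·P⁻¹ = [[64, 0, 0], [256, -135, -270], [-128, 81, 162]].
The requested entry is -270.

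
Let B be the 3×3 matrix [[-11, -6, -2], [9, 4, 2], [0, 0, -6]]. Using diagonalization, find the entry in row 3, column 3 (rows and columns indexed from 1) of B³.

Characteristic polynomial: s^3 + 13s^2 + 52s + 60 = (s + 2)(s + 5)(s + 6), so the eigenvalues are -6, -5, -2.
s=-5: eigenvector (1, -1, 0).
s=-2: eigenvector (-2, 3, 0).
s=-6: eigenvector (2, -2, 1).
P = [[1, -2, 2], [-1, 3, -2], [0, 0, 1]], D = diag(-5, -2, -6), P⁻¹ = [[3, 2, -2], [1, 1, 0], [0, 0, 1]].
B³ = P·diag(-125, -8, -216)·P⁻¹ = [[-359, -234, -182], [351, 226, 182], [0, 0, -216]].
The requested entry is -216.

-216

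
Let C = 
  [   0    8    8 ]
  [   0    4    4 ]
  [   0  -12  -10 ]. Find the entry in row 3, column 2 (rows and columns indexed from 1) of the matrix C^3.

Characteristic polynomial: μ^3 + 6μ^2 + 8μ = μ(μ + 2)(μ + 4), so the eigenvalues are -4, -2, 0.
μ=0: eigenvector (1, 0, 0).
μ=-2: eigenvector (4, 2, -3).
μ=-4: eigenvector (2, 1, -2).
P = [[1, 4, 2], [0, 2, 1], [0, -3, -2]], D = diag(0, -2, -4), P⁻¹ = [[1, -2, 0], [0, 2, 1], [0, -3, -2]].
C³ = P·diag(0, -8, -64)·P⁻¹ = [[0, 320, 224], [0, 160, 112], [0, -336, -232]].
The requested entry is -336.

-336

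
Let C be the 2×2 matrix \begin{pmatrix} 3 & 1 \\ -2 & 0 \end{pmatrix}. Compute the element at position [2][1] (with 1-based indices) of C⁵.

-62

Characteristic polynomial: s^2 - 3s + 2 = (s - 2)(s - 1), so the eigenvalues are 1, 2.
s=1: eigenvector (-1, 2).
s=2: eigenvector (1, -1).
P = [[-1, 1], [2, -1]], D = diag(1, 2), P⁻¹ = [[1, 1], [2, 1]].
C⁵ = P·diag(1, 32)·P⁻¹ = [[63, 31], [-62, -30]].
The requested entry is -62.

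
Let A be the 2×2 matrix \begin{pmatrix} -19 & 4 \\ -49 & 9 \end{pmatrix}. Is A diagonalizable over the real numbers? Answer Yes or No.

Characteristic polynomial: p(r) = r^2 + 10r + 25 = (r + 5)^2.
r = -5 has algebraic multiplicity 2; rank(A + 5I) = 1, so geometric multiplicity = 1.
Geometric multiplicity < algebraic multiplicity, so A is not diagonalizable.

No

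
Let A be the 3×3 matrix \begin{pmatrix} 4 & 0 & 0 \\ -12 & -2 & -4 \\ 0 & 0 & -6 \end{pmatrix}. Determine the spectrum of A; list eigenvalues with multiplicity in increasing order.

-6, -2, 4

Characteristic polynomial: p(μ) = μ^3 + 4μ^2 - 20μ - 48 = (μ - 4)(μ + 2)(μ + 6).
Roots (with multiplicity): -6, -2, 4.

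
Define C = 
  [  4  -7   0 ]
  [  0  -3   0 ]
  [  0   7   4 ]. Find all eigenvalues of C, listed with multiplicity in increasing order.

Characteristic polynomial: p(μ) = μ^3 - 5μ^2 - 8μ + 48 = (μ - 4)^2(μ + 3).
Roots (with multiplicity): -3, 4, 4.

-3, 4, 4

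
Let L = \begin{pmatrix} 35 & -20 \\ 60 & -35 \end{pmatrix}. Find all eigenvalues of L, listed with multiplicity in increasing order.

Characteristic polynomial: p(μ) = μ^2 - 25 = (μ - 5)(μ + 5).
Roots (with multiplicity): -5, 5.

-5, 5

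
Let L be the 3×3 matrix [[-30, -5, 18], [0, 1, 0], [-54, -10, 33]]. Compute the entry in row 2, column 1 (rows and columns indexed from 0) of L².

Characteristic polynomial: μ^3 - 4μ^2 - 15μ + 18 = (μ - 6)(μ - 1)(μ + 3), so the eigenvalues are -3, 1, 6.
μ=-3: eigenvector (-2, 0, -3).
μ=1: eigenvector (1, 1, 2).
μ=6: eigenvector (1, 0, 2).
P = [[-2, 1, 1], [0, 1, 0], [-3, 2, 2]], D = diag(-3, 1, 6), P⁻¹ = [[-2, 0, 1], [0, 1, 0], [-3, -1, 2]].
L² = P·diag(9, 1, 36)·P⁻¹ = [[-72, -35, 54], [0, 1, 0], [-162, -70, 117]].
The requested entry is -70.

-70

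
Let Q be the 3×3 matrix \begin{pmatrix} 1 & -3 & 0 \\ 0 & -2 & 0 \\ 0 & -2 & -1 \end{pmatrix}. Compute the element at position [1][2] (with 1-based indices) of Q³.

-9

Characteristic polynomial: r^3 + 2r^2 - r - 2 = (r - 1)(r + 1)(r + 2), so the eigenvalues are -2, -1, 1.
r=1: eigenvector (1, 0, 0).
r=-2: eigenvector (1, 1, 2).
r=-1: eigenvector (0, 0, 1).
P = [[1, 1, 0], [0, 1, 0], [0, 2, 1]], D = diag(1, -2, -1), P⁻¹ = [[1, -1, 0], [0, 1, 0], [0, -2, 1]].
Q³ = P·diag(1, -8, -1)·P⁻¹ = [[1, -9, 0], [0, -8, 0], [0, -14, -1]].
The requested entry is -9.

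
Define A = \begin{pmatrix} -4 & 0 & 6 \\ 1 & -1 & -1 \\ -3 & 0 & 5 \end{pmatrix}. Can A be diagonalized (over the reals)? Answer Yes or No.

No

Characteristic polynomial: p(λ) = λ^3 - 3λ - 2 = (λ - 2)(λ + 1)^2.
λ = -1 has algebraic multiplicity 2; rank(A + 1I) = 2, so geometric multiplicity = 1.
Geometric multiplicity < algebraic multiplicity, so A is not diagonalizable.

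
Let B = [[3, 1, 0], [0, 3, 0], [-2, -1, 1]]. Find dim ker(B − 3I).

B − 3I = [[0, 1, 0], [0, 0, 0], [-2, -1, -2]].
This matrix has rank 2, so its null space has dimension 3 − 2 = 1.

1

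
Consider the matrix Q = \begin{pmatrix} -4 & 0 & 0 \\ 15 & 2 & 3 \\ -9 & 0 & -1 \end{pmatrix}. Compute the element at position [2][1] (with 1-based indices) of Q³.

261

Characteristic polynomial: s^3 + 3s^2 - 6s - 8 = (s - 2)(s + 1)(s + 4), so the eigenvalues are -4, -1, 2.
s=-4: eigenvector (1, -4, 3).
s=2: eigenvector (0, 1, 0).
s=-1: eigenvector (0, -1, 1).
P = [[1, 0, 0], [-4, 1, -1], [3, 0, 1]], D = diag(-4, 2, -1), P⁻¹ = [[1, 0, 0], [1, 1, 1], [-3, 0, 1]].
Q³ = P·diag(-64, 8, -1)·P⁻¹ = [[-64, 0, 0], [261, 8, 9], [-189, 0, -1]].
The requested entry is 261.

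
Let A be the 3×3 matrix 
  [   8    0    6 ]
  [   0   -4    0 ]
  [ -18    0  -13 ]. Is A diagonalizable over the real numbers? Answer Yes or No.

Yes

Characteristic polynomial: p(λ) = λ^3 + 9λ^2 + 24λ + 16 = (λ + 1)(λ + 4)^2.
λ = -4 has algebraic multiplicity 2; rank(A + 4I) = 1, so geometric multiplicity = 2.
Every eigenvalue has geometric = algebraic multiplicity, so A is diagonalizable.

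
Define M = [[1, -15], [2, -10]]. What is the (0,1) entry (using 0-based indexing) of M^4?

Characteristic polynomial: s^2 + 9s + 20 = (s + 4)(s + 5), so the eigenvalues are -5, -4.
s=-4: eigenvector (3, 1).
s=-5: eigenvector (-5, -2).
P = [[3, -5], [1, -2]], D = diag(-4, -5), P⁻¹ = [[2, -5], [1, -3]].
M⁴ = P·diag(256, 625)·P⁻¹ = [[-1589, 5535], [-738, 2470]].
The requested entry is 5535.

5535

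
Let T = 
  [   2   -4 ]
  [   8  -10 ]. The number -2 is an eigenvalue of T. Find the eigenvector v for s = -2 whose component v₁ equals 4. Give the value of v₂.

4

T + 2I = [[4, -4], [8, -8]].
Solving (T + 2I)v = 0 gives the eigenspace spanned by (4, 4).
With v₁ = 4, v = (4, 4), so v₂ = 4.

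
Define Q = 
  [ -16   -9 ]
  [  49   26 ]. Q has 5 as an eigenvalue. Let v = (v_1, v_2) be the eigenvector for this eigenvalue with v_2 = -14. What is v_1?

6

Q − 5I = [[-21, -9], [49, 21]].
Solving (Q − 5I)v = 0 gives the eigenspace spanned by (6, -14).
With v_2 = -14, v = (6, -14), so v_1 = 6.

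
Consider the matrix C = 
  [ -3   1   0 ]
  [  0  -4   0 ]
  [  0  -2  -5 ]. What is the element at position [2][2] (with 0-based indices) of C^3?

Characteristic polynomial: r^3 + 12r^2 + 47r + 60 = (r + 3)(r + 4)(r + 5), so the eigenvalues are -5, -4, -3.
r=-3: eigenvector (1, 0, 0).
r=-4: eigenvector (-1, 1, -2).
r=-5: eigenvector (0, 0, 1).
P = [[1, -1, 0], [0, 1, 0], [0, -2, 1]], D = diag(-3, -4, -5), P⁻¹ = [[1, 1, 0], [0, 1, 0], [0, 2, 1]].
C³ = P·diag(-27, -64, -125)·P⁻¹ = [[-27, 37, 0], [0, -64, 0], [0, -122, -125]].
The requested entry is -125.

-125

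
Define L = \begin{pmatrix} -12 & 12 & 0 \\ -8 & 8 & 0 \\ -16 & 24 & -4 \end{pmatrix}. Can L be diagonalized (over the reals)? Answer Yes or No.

Characteristic polynomial: p(s) = s^3 + 8s^2 + 16s = s(s + 4)^2.
s = -4 has algebraic multiplicity 2; rank(L + 4I) = 1, so geometric multiplicity = 2.
Every eigenvalue has geometric = algebraic multiplicity, so L is diagonalizable.

Yes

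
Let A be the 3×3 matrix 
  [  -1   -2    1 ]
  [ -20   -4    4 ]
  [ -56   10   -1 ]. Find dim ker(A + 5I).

A + 5I = [[4, -2, 1], [-20, 1, 4], [-56, 10, 4]].
This matrix has rank 2, so its null space has dimension 3 − 2 = 1.

1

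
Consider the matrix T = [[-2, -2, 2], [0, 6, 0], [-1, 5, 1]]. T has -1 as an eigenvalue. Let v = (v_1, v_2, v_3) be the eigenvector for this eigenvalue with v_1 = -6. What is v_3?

T + 1I = [[-1, -2, 2], [0, 7, 0], [-1, 5, 2]].
Solving (T + 1I)v = 0 gives the eigenspace spanned by (-6, 0, -3).
With v_1 = -6, v = (-6, 0, -3), so v_3 = -3.

-3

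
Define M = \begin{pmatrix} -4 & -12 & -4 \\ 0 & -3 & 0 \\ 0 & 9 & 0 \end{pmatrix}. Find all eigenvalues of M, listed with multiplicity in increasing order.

Characteristic polynomial: p(s) = s^3 + 7s^2 + 12s = s(s + 3)(s + 4).
Roots (with multiplicity): -4, -3, 0.

-4, -3, 0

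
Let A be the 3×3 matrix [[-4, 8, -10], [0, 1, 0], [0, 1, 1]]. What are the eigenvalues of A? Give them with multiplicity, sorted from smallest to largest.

-4, 1, 1

Characteristic polynomial: p(λ) = λ^3 + 2λ^2 - 7λ + 4 = (λ - 1)^2(λ + 4).
Roots (with multiplicity): -4, 1, 1.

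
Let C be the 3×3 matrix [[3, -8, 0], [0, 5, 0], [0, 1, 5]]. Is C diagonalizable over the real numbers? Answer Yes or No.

Characteristic polynomial: p(t) = t^3 - 13t^2 + 55t - 75 = (t - 5)^2(t - 3).
t = 5 has algebraic multiplicity 2; rank(C − 5I) = 2, so geometric multiplicity = 1.
Geometric multiplicity < algebraic multiplicity, so C is not diagonalizable.

No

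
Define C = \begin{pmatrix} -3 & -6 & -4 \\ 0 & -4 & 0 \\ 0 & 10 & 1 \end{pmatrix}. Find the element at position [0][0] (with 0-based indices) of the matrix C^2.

9

Characteristic polynomial: λ^3 + 6λ^2 + 5λ - 12 = (λ - 1)(λ + 3)(λ + 4), so the eigenvalues are -4, -3, 1.
λ=-3: eigenvector (1, 0, 0).
λ=-4: eigenvector (-2, 1, -2).
λ=1: eigenvector (-1, 0, 1).
P = [[1, -2, -1], [0, 1, 0], [0, -2, 1]], D = diag(-3, -4, 1), P⁻¹ = [[1, 4, 1], [0, 1, 0], [0, 2, 1]].
C² = P·diag(9, 16, 1)·P⁻¹ = [[9, 2, 8], [0, 16, 0], [0, -30, 1]].
The requested entry is 9.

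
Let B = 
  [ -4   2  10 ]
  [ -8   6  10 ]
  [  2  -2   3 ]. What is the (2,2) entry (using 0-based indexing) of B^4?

Characteristic polynomial: r^3 - 5r^2 - 2r + 24 = (r - 4)(r - 3)(r + 2), so the eigenvalues are -2, 3, 4.
r=3: eigenvector (2, 2, 1).
r=-2: eigenvector (1, 1, 0).
r=4: eigenvector (3, 2, 2).
P = [[2, 1, 3], [2, 1, 2], [1, 0, 2]], D = diag(3, -2, 4), P⁻¹ = [[-2, 2, 1], [2, -1, -2], [1, -1, 0]].
B⁴ = P·diag(81, 16, 256)·P⁻¹ = [[476, -460, 130], [220, -204, 130], [350, -350, 81]].
The requested entry is 81.

81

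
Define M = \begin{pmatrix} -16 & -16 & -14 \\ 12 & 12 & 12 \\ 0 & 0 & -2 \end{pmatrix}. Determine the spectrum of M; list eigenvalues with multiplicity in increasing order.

Characteristic polynomial: p(s) = s^3 + 6s^2 + 8s = s(s + 2)(s + 4).
Roots (with multiplicity): -4, -2, 0.

-4, -2, 0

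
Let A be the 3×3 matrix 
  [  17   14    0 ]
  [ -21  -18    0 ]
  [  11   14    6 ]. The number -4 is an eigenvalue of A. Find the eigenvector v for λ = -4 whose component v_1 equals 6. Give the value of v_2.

-9

A + 4I = [[21, 14, 0], [-21, -14, 0], [11, 14, 10]].
Solving (A + 4I)v = 0 gives the eigenspace spanned by (6, -9, 6).
With v_1 = 6, v = (6, -9, 6), so v_2 = -9.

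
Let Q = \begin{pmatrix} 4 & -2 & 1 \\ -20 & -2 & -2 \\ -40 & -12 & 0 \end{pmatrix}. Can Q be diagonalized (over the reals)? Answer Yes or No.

Characteristic polynomial: p(λ) = λ^3 - 2λ^2 - 32λ + 96 = (λ - 4)^2(λ + 6).
λ = 4 has algebraic multiplicity 2; rank(Q − 4I) = 2, so geometric multiplicity = 1.
Geometric multiplicity < algebraic multiplicity, so Q is not diagonalizable.

No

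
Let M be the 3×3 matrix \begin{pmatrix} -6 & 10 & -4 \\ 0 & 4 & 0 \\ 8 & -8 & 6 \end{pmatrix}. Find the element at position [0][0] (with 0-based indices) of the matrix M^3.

-24

Characteristic polynomial: t^3 - 4t^2 - 4t + 16 = (t - 4)(t - 2)(t + 2), so the eigenvalues are -2, 2, 4.
t=4: eigenvector (1, 1, 0).
t=-2: eigenvector (1, 0, -1).
t=2: eigenvector (-1, 0, 2).
P = [[1, 1, -1], [1, 0, 0], [0, -1, 2]], D = diag(4, -2, 2), P⁻¹ = [[0, 1, 0], [2, -2, 1], [1, -1, 1]].
M³ = P·diag(64, -8, 8)·P⁻¹ = [[-24, 88, -16], [0, 64, 0], [32, -32, 24]].
The requested entry is -24.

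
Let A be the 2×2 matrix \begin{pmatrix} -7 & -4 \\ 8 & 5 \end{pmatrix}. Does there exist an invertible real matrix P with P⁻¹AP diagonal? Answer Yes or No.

Characteristic polynomial: p(λ) = λ^2 + 2λ - 3 = (λ - 1)(λ + 3).
All 2 eigenvalues are distinct, so A is diagonalizable.

Yes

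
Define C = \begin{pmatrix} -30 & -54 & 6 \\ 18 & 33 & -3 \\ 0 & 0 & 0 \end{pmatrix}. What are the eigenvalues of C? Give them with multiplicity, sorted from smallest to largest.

Characteristic polynomial: p(r) = r^3 - 3r^2 - 18r = r(r - 6)(r + 3).
Roots (with multiplicity): -3, 0, 6.

-3, 0, 6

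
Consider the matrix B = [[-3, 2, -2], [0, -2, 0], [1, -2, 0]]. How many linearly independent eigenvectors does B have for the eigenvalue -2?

B + 2I = [[-1, 2, -2], [0, 0, 0], [1, -2, 2]].
This matrix has rank 1, so its null space has dimension 3 − 1 = 2.

2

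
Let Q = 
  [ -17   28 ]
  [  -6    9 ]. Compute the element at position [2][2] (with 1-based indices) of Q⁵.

Characteristic polynomial: λ^2 + 8λ + 15 = (λ + 3)(λ + 5), so the eigenvalues are -5, -3.
λ=-3: eigenvector (-2, -1).
λ=-5: eigenvector (7, 3).
P = [[-2, 7], [-1, 3]], D = diag(-3, -5), P⁻¹ = [[3, -7], [1, -2]].
Q⁵ = P·diag(-243, -3125)·P⁻¹ = [[-20417, 40348], [-8646, 17049]].
The requested entry is 17049.

17049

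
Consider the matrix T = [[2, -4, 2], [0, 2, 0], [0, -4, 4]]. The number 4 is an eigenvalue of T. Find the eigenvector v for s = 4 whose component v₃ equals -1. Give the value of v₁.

T − 4I = [[-2, -4, 2], [0, -2, 0], [0, -4, 0]].
Solving (T − 4I)v = 0 gives the eigenspace spanned by (-1, 0, -1).
With v₃ = -1, v = (-1, 0, -1), so v₁ = -1.

-1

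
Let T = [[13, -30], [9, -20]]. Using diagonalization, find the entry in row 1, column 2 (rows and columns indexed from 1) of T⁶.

155610

Characteristic polynomial: λ^2 + 7λ + 10 = (λ + 2)(λ + 5), so the eigenvalues are -5, -2.
λ=-5: eigenvector (-5, -3).
λ=-2: eigenvector (2, 1).
P = [[-5, 2], [-3, 1]], D = diag(-5, -2), P⁻¹ = [[1, -2], [3, -5]].
T⁶ = P·diag(15625, 64)·P⁻¹ = [[-77741, 155610], [-46683, 93430]].
The requested entry is 155610.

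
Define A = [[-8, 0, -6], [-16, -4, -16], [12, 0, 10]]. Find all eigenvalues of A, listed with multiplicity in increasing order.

Characteristic polynomial: p(μ) = μ^3 + 2μ^2 - 16μ - 32 = (μ - 4)(μ + 2)(μ + 4).
Roots (with multiplicity): -4, -2, 4.

-4, -2, 4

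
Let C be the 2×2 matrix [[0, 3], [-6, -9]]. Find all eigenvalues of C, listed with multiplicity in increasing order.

-6, -3

Characteristic polynomial: p(s) = s^2 + 9s + 18 = (s + 3)(s + 6).
Roots (with multiplicity): -6, -3.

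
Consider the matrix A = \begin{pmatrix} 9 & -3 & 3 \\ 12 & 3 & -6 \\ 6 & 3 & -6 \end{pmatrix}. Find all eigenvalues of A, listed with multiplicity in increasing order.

Characteristic polynomial: p(s) = s^3 - 6s^2 - 9s + 54 = (s - 6)(s - 3)(s + 3).
Roots (with multiplicity): -3, 3, 6.

-3, 3, 6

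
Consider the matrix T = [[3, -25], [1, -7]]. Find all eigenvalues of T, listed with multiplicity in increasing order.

-2, -2

Characteristic polynomial: p(s) = s^2 + 4s + 4 = (s + 2)^2.
Roots (with multiplicity): -2, -2.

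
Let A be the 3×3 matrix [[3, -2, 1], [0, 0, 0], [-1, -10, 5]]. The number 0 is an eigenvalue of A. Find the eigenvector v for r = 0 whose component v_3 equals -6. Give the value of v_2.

A = [[3, -2, 1], [0, 0, 0], [-1, -10, 5]].
Solving (A)v = 0 gives the eigenspace spanned by (0, -3, -6).
With v_3 = -6, v = (0, -3, -6), so v_2 = -3.

-3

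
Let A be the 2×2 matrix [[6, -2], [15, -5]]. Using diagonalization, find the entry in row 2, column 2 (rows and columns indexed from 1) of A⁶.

Characteristic polynomial: λ^2 - λ = λ(λ - 1), so the eigenvalues are 0, 1.
λ=0: eigenvector (1, 3).
λ=1: eigenvector (-2, -5).
P = [[1, -2], [3, -5]], D = diag(0, 1), P⁻¹ = [[-5, 2], [-3, 1]].
A⁶ = P·diag(0, 1)·P⁻¹ = [[6, -2], [15, -5]].
The requested entry is -5.

-5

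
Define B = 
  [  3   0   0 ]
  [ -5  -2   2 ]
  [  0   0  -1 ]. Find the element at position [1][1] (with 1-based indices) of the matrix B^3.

Characteristic polynomial: t^3 - 7t - 6 = (t - 3)(t + 1)(t + 2), so the eigenvalues are -2, -1, 3.
t=3: eigenvector (1, -1, 0).
t=-2: eigenvector (0, 1, 0).
t=-1: eigenvector (0, 2, 1).
P = [[1, 0, 0], [-1, 1, 2], [0, 0, 1]], D = diag(3, -2, -1), P⁻¹ = [[1, 0, 0], [1, 1, -2], [0, 0, 1]].
B³ = P·diag(27, -8, -1)·P⁻¹ = [[27, 0, 0], [-35, -8, 14], [0, 0, -1]].
The requested entry is 27.

27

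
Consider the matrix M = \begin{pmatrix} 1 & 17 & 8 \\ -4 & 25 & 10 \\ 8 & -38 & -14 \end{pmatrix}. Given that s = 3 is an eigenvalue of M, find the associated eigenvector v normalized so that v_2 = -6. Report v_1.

M − 3I = [[-2, 17, 8], [-4, 22, 10], [8, -38, -17]].
Solving (M − 3I)v = 0 gives the eigenspace spanned by (-3, -6, 12).
With v_2 = -6, v = (-3, -6, 12), so v_1 = -3.

-3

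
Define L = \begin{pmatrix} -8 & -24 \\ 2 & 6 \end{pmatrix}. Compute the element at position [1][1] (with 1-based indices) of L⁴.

Characteristic polynomial: μ^2 + 2μ = μ(μ + 2), so the eigenvalues are -2, 0.
μ=-2: eigenvector (4, -1).
μ=0: eigenvector (-3, 1).
P = [[4, -3], [-1, 1]], D = diag(-2, 0), P⁻¹ = [[1, 3], [1, 4]].
L⁴ = P·diag(16, 0)·P⁻¹ = [[64, 192], [-16, -48]].
The requested entry is 64.

64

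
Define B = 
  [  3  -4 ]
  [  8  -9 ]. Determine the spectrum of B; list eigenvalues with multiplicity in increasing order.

-5, -1

Characteristic polynomial: p(s) = s^2 + 6s + 5 = (s + 1)(s + 5).
Roots (with multiplicity): -5, -1.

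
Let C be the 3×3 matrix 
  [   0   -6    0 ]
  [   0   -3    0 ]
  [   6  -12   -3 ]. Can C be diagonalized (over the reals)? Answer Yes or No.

Yes

Characteristic polynomial: p(r) = r^3 + 6r^2 + 9r = r(r + 3)^2.
r = -3 has algebraic multiplicity 2; rank(C + 3I) = 1, so geometric multiplicity = 2.
Every eigenvalue has geometric = algebraic multiplicity, so C is diagonalizable.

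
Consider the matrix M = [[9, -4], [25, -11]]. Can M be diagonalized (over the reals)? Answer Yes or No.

No

Characteristic polynomial: p(t) = t^2 + 2t + 1 = (t + 1)^2.
t = -1 has algebraic multiplicity 2; rank(M + 1I) = 1, so geometric multiplicity = 1.
Geometric multiplicity < algebraic multiplicity, so M is not diagonalizable.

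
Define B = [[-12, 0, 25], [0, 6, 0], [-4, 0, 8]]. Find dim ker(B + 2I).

B + 2I = [[-10, 0, 25], [0, 8, 0], [-4, 0, 10]].
This matrix has rank 2, so its null space has dimension 3 − 2 = 1.

1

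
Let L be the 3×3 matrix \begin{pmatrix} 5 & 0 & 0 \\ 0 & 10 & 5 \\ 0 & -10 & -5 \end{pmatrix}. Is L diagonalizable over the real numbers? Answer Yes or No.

Yes

Characteristic polynomial: p(μ) = μ^3 - 10μ^2 + 25μ = μ(μ - 5)^2.
μ = 5 has algebraic multiplicity 2; rank(L − 5I) = 1, so geometric multiplicity = 2.
Every eigenvalue has geometric = algebraic multiplicity, so L is diagonalizable.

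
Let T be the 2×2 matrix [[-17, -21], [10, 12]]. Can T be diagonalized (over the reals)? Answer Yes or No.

Characteristic polynomial: p(μ) = μ^2 + 5μ + 6 = (μ + 2)(μ + 3).
All 2 eigenvalues are distinct, so T is diagonalizable.

Yes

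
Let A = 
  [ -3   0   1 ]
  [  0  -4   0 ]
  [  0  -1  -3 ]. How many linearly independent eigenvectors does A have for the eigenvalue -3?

A + 3I = [[0, 0, 1], [0, -1, 0], [0, -1, 0]].
This matrix has rank 2, so its null space has dimension 3 − 2 = 1.

1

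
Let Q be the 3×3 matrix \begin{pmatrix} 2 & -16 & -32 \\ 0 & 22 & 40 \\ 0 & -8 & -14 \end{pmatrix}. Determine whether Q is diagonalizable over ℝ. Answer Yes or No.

Characteristic polynomial: p(r) = r^3 - 10r^2 + 28r - 24 = (r - 6)(r - 2)^2.
r = 2 has algebraic multiplicity 2; rank(Q − 2I) = 1, so geometric multiplicity = 2.
Every eigenvalue has geometric = algebraic multiplicity, so Q is diagonalizable.

Yes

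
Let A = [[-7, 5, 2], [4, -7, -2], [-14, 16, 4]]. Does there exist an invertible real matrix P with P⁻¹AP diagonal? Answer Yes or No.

Characteristic polynomial: p(μ) = μ^3 + 10μ^2 + 33μ + 36 = (μ + 3)^2(μ + 4).
μ = -3 has algebraic multiplicity 2; rank(A + 3I) = 2, so geometric multiplicity = 1.
Geometric multiplicity < algebraic multiplicity, so A is not diagonalizable.

No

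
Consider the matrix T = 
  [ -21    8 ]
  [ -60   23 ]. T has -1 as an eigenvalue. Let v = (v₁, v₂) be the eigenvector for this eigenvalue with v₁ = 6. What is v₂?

T + 1I = [[-20, 8], [-60, 24]].
Solving (T + 1I)v = 0 gives the eigenspace spanned by (6, 15).
With v₁ = 6, v = (6, 15), so v₂ = 15.

15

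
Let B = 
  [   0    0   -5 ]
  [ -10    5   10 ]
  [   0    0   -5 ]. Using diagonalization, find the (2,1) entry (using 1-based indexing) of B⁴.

-1250

Characteristic polynomial: s^3 - 25s = s(s - 5)(s + 5), so the eigenvalues are -5, 0, 5.
s=0: eigenvector (1, 2, 0).
s=5: eigenvector (0, 1, 0).
s=-5: eigenvector (1, 0, 1).
P = [[1, 0, 1], [2, 1, 0], [0, 0, 1]], D = diag(0, 5, -5), P⁻¹ = [[1, 0, -1], [-2, 1, 2], [0, 0, 1]].
B⁴ = P·diag(0, 625, 625)·P⁻¹ = [[0, 0, 625], [-1250, 625, 1250], [0, 0, 625]].
The requested entry is -1250.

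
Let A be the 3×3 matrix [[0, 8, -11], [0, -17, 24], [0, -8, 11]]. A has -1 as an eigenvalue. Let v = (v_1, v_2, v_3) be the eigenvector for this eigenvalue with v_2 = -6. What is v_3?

-4

A + 1I = [[1, 8, -11], [0, -16, 24], [0, -8, 12]].
Solving (A + 1I)v = 0 gives the eigenspace spanned by (4, -6, -4).
With v_2 = -6, v = (4, -6, -4), so v_3 = -4.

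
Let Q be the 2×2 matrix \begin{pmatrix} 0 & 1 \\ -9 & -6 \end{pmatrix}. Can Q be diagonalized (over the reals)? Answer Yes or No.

Characteristic polynomial: p(s) = s^2 + 6s + 9 = (s + 3)^2.
s = -3 has algebraic multiplicity 2; rank(Q + 3I) = 1, so geometric multiplicity = 1.
Geometric multiplicity < algebraic multiplicity, so Q is not diagonalizable.

No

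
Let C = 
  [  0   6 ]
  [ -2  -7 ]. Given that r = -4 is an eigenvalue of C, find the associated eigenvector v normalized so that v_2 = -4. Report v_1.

C + 4I = [[4, 6], [-2, -3]].
Solving (C + 4I)v = 0 gives the eigenspace spanned by (6, -4).
With v_2 = -4, v = (6, -4), so v_1 = 6.

6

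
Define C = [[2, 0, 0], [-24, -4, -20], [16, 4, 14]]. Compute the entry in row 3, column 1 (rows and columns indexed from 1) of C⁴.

8320

Characteristic polynomial: λ^3 - 12λ^2 + 44λ - 48 = (λ - 6)(λ - 4)(λ - 2), so the eigenvalues are 2, 4, 6.
λ=4: eigenvector (0, 5, -2).
λ=2: eigenvector (1, -4, 0).
λ=6: eigenvector (0, -2, 1).
P = [[0, 1, 0], [5, -4, -2], [-2, 0, 1]], D = diag(4, 2, 6), P⁻¹ = [[4, 1, 2], [1, 0, 0], [8, 2, 5]].
C⁴ = P·diag(256, 16, 1296)·P⁻¹ = [[16, 0, 0], [-15680, -3904, -10400], [8320, 2080, 5456]].
The requested entry is 8320.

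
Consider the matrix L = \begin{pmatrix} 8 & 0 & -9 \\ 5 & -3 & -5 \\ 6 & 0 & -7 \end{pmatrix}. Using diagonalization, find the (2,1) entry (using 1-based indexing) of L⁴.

Characteristic polynomial: r^3 + 2r^2 - 5r - 6 = (r - 2)(r + 1)(r + 3), so the eigenvalues are -3, -1, 2.
r=2: eigenvector (3, 1, 2).
r=-3: eigenvector (0, 1, 0).
r=-1: eigenvector (1, 0, 1).
P = [[3, 0, 1], [1, 1, 0], [2, 0, 1]], D = diag(2, -3, -1), P⁻¹ = [[1, 0, -1], [-1, 1, 1], [-2, 0, 3]].
L⁴ = P·diag(16, 81, 1)·P⁻¹ = [[46, 0, -45], [-65, 81, 65], [30, 0, -29]].
The requested entry is -65.

-65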